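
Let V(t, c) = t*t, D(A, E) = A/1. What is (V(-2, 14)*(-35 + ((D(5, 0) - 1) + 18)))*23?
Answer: -1196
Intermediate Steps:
D(A, E) = A (D(A, E) = A*1 = A)
V(t, c) = t**2
(V(-2, 14)*(-35 + ((D(5, 0) - 1) + 18)))*23 = ((-2)**2*(-35 + ((5 - 1) + 18)))*23 = (4*(-35 + (4 + 18)))*23 = (4*(-35 + 22))*23 = (4*(-13))*23 = -52*23 = -1196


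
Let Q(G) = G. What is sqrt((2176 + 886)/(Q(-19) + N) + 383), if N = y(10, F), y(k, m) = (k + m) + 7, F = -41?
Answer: sqrt(576501)/43 ≈ 17.658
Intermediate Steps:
y(k, m) = 7 + k + m
N = -24 (N = 7 + 10 - 41 = -24)
sqrt((2176 + 886)/(Q(-19) + N) + 383) = sqrt((2176 + 886)/(-19 - 24) + 383) = sqrt(3062/(-43) + 383) = sqrt(3062*(-1/43) + 383) = sqrt(-3062/43 + 383) = sqrt(13407/43) = sqrt(576501)/43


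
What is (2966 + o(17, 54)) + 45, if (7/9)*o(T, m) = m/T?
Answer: 358795/119 ≈ 3015.1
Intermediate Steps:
o(T, m) = 9*m/(7*T) (o(T, m) = 9*(m/T)/7 = 9*m/(7*T))
(2966 + o(17, 54)) + 45 = (2966 + (9/7)*54/17) + 45 = (2966 + (9/7)*54*(1/17)) + 45 = (2966 + 486/119) + 45 = 353440/119 + 45 = 358795/119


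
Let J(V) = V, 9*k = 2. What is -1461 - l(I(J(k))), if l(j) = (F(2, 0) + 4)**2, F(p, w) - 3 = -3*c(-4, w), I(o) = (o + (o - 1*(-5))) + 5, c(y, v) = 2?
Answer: -1462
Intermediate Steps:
k = 2/9 (k = (1/9)*2 = 2/9 ≈ 0.22222)
I(o) = 10 + 2*o (I(o) = (o + (o + 5)) + 5 = (o + (5 + o)) + 5 = (5 + 2*o) + 5 = 10 + 2*o)
F(p, w) = -3 (F(p, w) = 3 - 3*2 = 3 - 6 = -3)
l(j) = 1 (l(j) = (-3 + 4)**2 = 1**2 = 1)
-1461 - l(I(J(k))) = -1461 - 1*1 = -1461 - 1 = -1462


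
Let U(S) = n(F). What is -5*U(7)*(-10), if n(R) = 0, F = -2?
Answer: 0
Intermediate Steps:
U(S) = 0
-5*U(7)*(-10) = -5*0*(-10) = 0*(-10) = 0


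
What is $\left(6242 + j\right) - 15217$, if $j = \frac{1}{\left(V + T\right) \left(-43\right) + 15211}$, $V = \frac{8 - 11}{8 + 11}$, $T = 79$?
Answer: $- \frac{2015740106}{224595} \approx -8975.0$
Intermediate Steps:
$V = - \frac{3}{19} \approx -0.15789$
$j = \frac{19}{224595}$ ($j = \frac{1}{\left(- \frac{3}{19} + 79\right) \left(-43\right) + 15211} = \frac{1}{\frac{1498}{19} \left(-43\right) + 15211} = \frac{1}{- \frac{64414}{19} + 15211} = \frac{1}{\frac{224595}{19}} = \frac{19}{224595} \approx 8.4597 \cdot 10^{-5}$)
$\left(6242 + j\right) - 15217 = \left(6242 + \frac{19}{224595}\right) - 15217 = \frac{1401922009}{224595} - 15217 = - \frac{2015740106}{224595}$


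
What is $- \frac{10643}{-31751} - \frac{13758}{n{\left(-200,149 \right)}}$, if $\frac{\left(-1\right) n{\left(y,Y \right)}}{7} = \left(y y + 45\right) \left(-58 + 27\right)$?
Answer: $\frac{92048338637}{275908728515} \approx 0.33362$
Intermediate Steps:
$n{\left(y,Y \right)} = 9765 + 217 y^{2}$ ($n{\left(y,Y \right)} = - 7 \left(y y + 45\right) \left(-58 + 27\right) = - 7 \left(y^{2} + 45\right) \left(-31\right) = - 7 \left(45 + y^{2}\right) \left(-31\right) = - 7 \left(-1395 - 31 y^{2}\right) = 9765 + 217 y^{2}$)
$- \frac{10643}{-31751} - \frac{13758}{n{\left(-200,149 \right)}} = - \frac{10643}{-31751} - \frac{13758}{9765 + 217 \left(-200\right)^{2}} = \left(-10643\right) \left(- \frac{1}{31751}\right) - \frac{13758}{9765 + 217 \cdot 40000} = \frac{10643}{31751} - \frac{13758}{9765 + 8680000} = \frac{10643}{31751} - \frac{13758}{8689765} = \frac{92048338637}{275908728515}$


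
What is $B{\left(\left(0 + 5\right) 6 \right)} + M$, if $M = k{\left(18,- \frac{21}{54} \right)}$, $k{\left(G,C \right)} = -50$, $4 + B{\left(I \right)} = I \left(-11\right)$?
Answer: $-384$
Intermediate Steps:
$B{\left(I \right)} = -4 - 11 I$ ($B{\left(I \right)} = -4 + I \left(-11\right) = -4 - 11 I$)
$M = -50$
$B{\left(\left(0 + 5\right) 6 \right)} + M = \left(-4 - 11 \left(0 + 5\right) 6\right) - 50 = \left(-4 - 11 \cdot 5 \cdot 6\right) - 50 = \left(-4 - 330\right) - 50 = -334 - 50 = -384$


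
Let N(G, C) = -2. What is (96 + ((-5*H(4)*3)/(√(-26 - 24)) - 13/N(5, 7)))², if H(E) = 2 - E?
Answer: 41953/4 - 615*I*√2 ≈ 10488.0 - 869.74*I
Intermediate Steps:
(96 + ((-5*H(4)*3)/(√(-26 - 24)) - 13/N(5, 7)))² = (96 + ((-5*(2 - 1*4)*3)/(√(-26 - 24)) - 13/(-2)))² = (96 + ((-5*(2 - 4)*3)/(√(-50)) - 13*(-½)))² = (96 + ((-5*(-2)*3)/((5*I*√2)) + 13/2))² = (96 + ((10*3)*(-I*√2/10) + 13/2))² = (96 + (30*(-I*√2/10) + 13/2))² = (96 + (-3*I*√2 + 13/2))² = (96 + (13/2 - 3*I*√2))² = (205/2 - 3*I*√2)²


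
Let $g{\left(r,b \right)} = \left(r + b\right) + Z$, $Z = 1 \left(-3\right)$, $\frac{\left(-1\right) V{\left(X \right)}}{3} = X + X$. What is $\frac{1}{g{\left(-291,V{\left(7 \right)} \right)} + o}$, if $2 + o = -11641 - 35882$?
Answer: $- \frac{1}{47861} \approx -2.0894 \cdot 10^{-5}$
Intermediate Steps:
$V{\left(X \right)} = - 6 X$ ($V{\left(X \right)} = - 3 \left(X + X\right) = - 3 \cdot 2 X = - 6 X$)
$o = -47525$ ($o = -2 - 47523 = -47525$)
$Z = -3$
$g{\left(r,b \right)} = -3 + b + r$ ($g{\left(r,b \right)} = \left(r + b\right) - 3 = \left(b + r\right) - 3 = -3 + b + r$)
$\frac{1}{g{\left(-291,V{\left(7 \right)} \right)} + o} = \frac{1}{\left(-3 - 42 - 291\right) - 47525} = \frac{1}{-336 - 47525} = \frac{1}{-47861} = - \frac{1}{47861}$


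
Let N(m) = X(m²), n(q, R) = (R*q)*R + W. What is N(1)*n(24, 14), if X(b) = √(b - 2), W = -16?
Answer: 4688*I ≈ 4688.0*I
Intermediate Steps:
n(q, R) = -16 + q*R² (n(q, R) = (R*q)*R - 16 = q*R² - 16 = -16 + q*R²)
X(b) = √(-2 + b)
N(m) = √(-2 + m²)
N(1)*n(24, 14) = √(-2 + 1²)*(-16 + 24*14²) = √(-2 + 1)*(-16 + 24*196) = √(-1)*(-16 + 4704) = I*4688 = 4688*I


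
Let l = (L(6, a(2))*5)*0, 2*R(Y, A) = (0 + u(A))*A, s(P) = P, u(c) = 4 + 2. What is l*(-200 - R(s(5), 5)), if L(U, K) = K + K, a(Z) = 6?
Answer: 0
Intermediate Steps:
u(c) = 6
L(U, K) = 2*K
R(Y, A) = 3*A (R(Y, A) = ((0 + 6)*A)/2 = (6*A)/2 = 3*A)
l = 0 (l = ((2*6)*5)*0 = (12*5)*0 = 60*0 = 0)
l*(-200 - R(s(5), 5)) = 0*(-200 - 3*5) = 0*(-200 - 1*15) = 0*(-200 - 15) = 0*(-215) = 0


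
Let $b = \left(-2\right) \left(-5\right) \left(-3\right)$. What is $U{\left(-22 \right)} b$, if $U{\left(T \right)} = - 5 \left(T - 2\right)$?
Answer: $-3600$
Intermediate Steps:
$U{\left(T \right)} = 10 - 5 T$ ($U{\left(T \right)} = - 5 \left(-2 + T\right) = 10 - 5 T$)
$b = -30$ ($b = 10 \left(-3\right) = -30$)
$U{\left(-22 \right)} b = \left(10 - -110\right) \left(-30\right) = \left(10 + 110\right) \left(-30\right) = 120 \left(-30\right) = -3600$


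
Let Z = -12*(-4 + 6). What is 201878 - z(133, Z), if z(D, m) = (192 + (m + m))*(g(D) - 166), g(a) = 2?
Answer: 225494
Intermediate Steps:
Z = -24 (Z = -12*2 = -24)
z(D, m) = -31488 - 328*m (z(D, m) = (192 + (m + m))*(2 - 166) = (192 + 2*m)*(-164) = -31488 - 328*m)
201878 - z(133, Z) = 201878 - (-31488 - 328*(-24)) = 201878 - (-31488 + 7872) = 201878 - 1*(-23616) = 201878 + 23616 = 225494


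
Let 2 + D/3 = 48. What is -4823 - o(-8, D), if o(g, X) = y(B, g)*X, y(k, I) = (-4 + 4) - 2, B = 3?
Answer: -4547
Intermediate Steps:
D = 138 (D = -6 + 3*48 = -6 + 144 = 138)
y(k, I) = -2 (y(k, I) = 0 - 2 = -2)
o(g, X) = -2*X
-4823 - o(-8, D) = -4823 - (-2)*138 = -4823 - 1*(-276) = -4823 + 276 = -4547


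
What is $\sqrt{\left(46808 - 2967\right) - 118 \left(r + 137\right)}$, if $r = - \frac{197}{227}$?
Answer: $\frac{\sqrt{1431341917}}{227} \approx 166.67$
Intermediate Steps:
$r = - \frac{197}{227}$ ($r = \left(-197\right) \frac{1}{227} = - \frac{197}{227} \approx -0.86784$)
$\sqrt{\left(46808 - 2967\right) - 118 \left(r + 137\right)} = \sqrt{\left(46808 - 2967\right) - 118 \left(- \frac{197}{227} + 137\right)} = \sqrt{\left(46808 - 2967\right) - \frac{3646436}{227}} = \sqrt{43841 - \frac{3646436}{227}} = \sqrt{\frac{6305471}{227}} = \frac{\sqrt{1431341917}}{227}$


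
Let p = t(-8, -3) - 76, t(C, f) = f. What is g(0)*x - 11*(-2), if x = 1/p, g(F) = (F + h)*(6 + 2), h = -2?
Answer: 1754/79 ≈ 22.203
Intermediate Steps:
g(F) = -16 + 8*F (g(F) = (F - 2)*(6 + 2) = (-2 + F)*8 = -16 + 8*F)
p = -79 (p = -3 - 76 = -79)
x = -1/79 (x = 1/(-79) = -1/79 ≈ -0.012658)
g(0)*x - 11*(-2) = (-16 + 8*0)*(-1/79) - 11*(-2) = (-16 + 0)*(-1/79) + 22 = -16*(-1/79) + 22 = 16/79 + 22 = 1754/79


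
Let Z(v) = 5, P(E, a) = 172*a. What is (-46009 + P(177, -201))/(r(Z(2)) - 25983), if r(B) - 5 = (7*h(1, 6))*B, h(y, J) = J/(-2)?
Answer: 80581/26083 ≈ 3.0894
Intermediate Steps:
h(y, J) = -J/2 (h(y, J) = J*(-1/2) = -J/2)
r(B) = 5 - 21*B (r(B) = 5 + (7*(-1/2*6))*B = 5 + (7*(-3))*B = 5 - 21*B)
(-46009 + P(177, -201))/(r(Z(2)) - 25983) = (-46009 + 172*(-201))/((5 - 21*5) - 25983) = (-46009 - 34572)/((5 - 105) - 25983) = -80581/(-100 - 25983) = -80581/(-26083) = -80581*(-1/26083) = 80581/26083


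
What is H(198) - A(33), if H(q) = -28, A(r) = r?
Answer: -61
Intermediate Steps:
H(198) - A(33) = -28 - 1*33 = -28 - 33 = -61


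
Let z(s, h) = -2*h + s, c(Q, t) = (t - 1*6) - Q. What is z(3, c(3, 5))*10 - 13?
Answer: 97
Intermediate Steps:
c(Q, t) = -6 + t - Q (c(Q, t) = (t - 6) - Q = (-6 + t) - Q = -6 + t - Q)
z(s, h) = s - 2*h
z(3, c(3, 5))*10 - 13 = (3 - 2*(-6 + 5 - 1*3))*10 - 13 = (3 - 2*(-6 + 5 - 3))*10 - 13 = (3 - 2*(-4))*10 - 13 = (3 + 8)*10 - 13 = 11*10 - 13 = 110 - 13 = 97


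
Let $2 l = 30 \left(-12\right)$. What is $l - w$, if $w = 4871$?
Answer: $-5051$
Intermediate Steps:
$l = -180$ ($l = \frac{30 \left(-12\right)}{2} = \frac{1}{2} \left(-360\right) = -180$)
$l - w = -180 - 4871 = -5051$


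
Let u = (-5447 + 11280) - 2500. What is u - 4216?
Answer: -883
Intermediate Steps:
u = 3333 (u = 5833 - 2500 = 3333)
u - 4216 = 3333 - 4216 = -883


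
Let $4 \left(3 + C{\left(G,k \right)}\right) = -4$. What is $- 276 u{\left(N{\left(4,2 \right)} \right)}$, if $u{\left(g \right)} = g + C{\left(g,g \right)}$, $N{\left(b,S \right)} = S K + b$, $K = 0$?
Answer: $0$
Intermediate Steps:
$C{\left(G,k \right)} = -4$ ($C{\left(G,k \right)} = -3 + \frac{1}{4} \left(-4\right) = -3 - 1 = -4$)
$N{\left(b,S \right)} = b$ ($N{\left(b,S \right)} = S 0 + b = 0 + b = b$)
$u{\left(g \right)} = -4 + g$ ($u{\left(g \right)} = g - 4 = -4 + g$)
$- 276 u{\left(N{\left(4,2 \right)} \right)} = - 276 \left(-4 + 4\right) = \left(-276\right) 0 = 0$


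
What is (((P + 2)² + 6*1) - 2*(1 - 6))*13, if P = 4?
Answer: 676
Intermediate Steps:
(((P + 2)² + 6*1) - 2*(1 - 6))*13 = (((4 + 2)² + 6*1) - 2*(1 - 6))*13 = ((6² + 6) - 2*(-5))*13 = ((36 + 6) + 10)*13 = (42 + 10)*13 = 52*13 = 676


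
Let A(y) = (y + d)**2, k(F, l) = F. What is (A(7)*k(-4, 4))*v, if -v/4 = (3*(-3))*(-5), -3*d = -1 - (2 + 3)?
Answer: 58320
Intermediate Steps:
d = 2 (d = -(-1 - (2 + 3))/3 = -(-1 - 1*5)/3 = -(-1 - 5)/3 = -1/3*(-6) = 2)
v = -180 (v = -4*3*(-3)*(-5) = -(-36)*(-5) = -4*45 = -180)
A(y) = (2 + y)**2 (A(y) = (y + 2)**2 = (2 + y)**2)
(A(7)*k(-4, 4))*v = ((2 + 7)**2*(-4))*(-180) = (9**2*(-4))*(-180) = (81*(-4))*(-180) = -324*(-180) = 58320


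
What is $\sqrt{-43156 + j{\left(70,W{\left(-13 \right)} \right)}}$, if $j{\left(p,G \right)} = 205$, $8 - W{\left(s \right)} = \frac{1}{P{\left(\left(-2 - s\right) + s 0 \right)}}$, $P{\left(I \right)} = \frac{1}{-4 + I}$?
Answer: $i \sqrt{42951} \approx 207.25 i$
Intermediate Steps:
$W{\left(s \right)} = 14 + s$ ($W{\left(s \right)} = 8 - \frac{1}{\frac{1}{-4 - \left(2 + s - s 0\right)}} = 8 - \frac{1}{\frac{1}{-4 + \left(\left(-2 - s\right) + 0\right)}} = 8 - \frac{1}{\frac{1}{-4 - \left(2 + s\right)}} = 8 - \frac{1}{\frac{1}{-6 - s}} = 8 - \left(-6 - s\right) = 8 + \left(6 + s\right) = 14 + s$)
$\sqrt{-43156 + j{\left(70,W{\left(-13 \right)} \right)}} = \sqrt{-43156 + 205} = \sqrt{-42951} = i \sqrt{42951}$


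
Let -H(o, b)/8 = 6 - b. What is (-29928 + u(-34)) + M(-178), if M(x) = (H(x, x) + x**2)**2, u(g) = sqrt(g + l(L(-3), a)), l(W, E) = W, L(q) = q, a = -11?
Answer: 912735016 + I*sqrt(37) ≈ 9.1274e+8 + 6.0828*I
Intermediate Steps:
H(o, b) = -48 + 8*b (H(o, b) = -8*(6 - b) = -48 + 8*b)
u(g) = sqrt(-3 + g) (u(g) = sqrt(g - 3) = sqrt(-3 + g))
M(x) = (-48 + x**2 + 8*x)**2 (M(x) = ((-48 + 8*x) + x**2)**2 = (-48 + x**2 + 8*x)**2)
(-29928 + u(-34)) + M(-178) = (-29928 + sqrt(-3 - 34)) + (-48 + (-178)**2 + 8*(-178))**2 = (-29928 + sqrt(-37)) + (-48 + 31684 - 1424)**2 = (-29928 + I*sqrt(37)) + 30212**2 = (-29928 + I*sqrt(37)) + 912764944 = 912735016 + I*sqrt(37)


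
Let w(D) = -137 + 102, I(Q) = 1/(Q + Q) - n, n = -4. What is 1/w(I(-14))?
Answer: -1/35 ≈ -0.028571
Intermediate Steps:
I(Q) = 4 + 1/(2*Q) (I(Q) = 1/(Q + Q) - 1*(-4) = 1/(2*Q) + 4 = 4 + 1/(2*Q))
w(D) = -35
1/w(I(-14)) = 1/(-35) = -1/35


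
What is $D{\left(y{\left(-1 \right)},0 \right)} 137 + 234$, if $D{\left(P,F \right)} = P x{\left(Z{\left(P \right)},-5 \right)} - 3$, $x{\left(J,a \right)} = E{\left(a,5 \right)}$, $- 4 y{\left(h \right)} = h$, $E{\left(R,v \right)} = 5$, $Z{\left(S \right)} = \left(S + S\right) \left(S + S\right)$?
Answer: $- \frac{23}{4} \approx -5.75$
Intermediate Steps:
$Z{\left(S \right)} = 4 S^{2}$ ($Z{\left(S \right)} = 2 S 2 S = 4 S^{2}$)
$y{\left(h \right)} = - \frac{h}{4}$
$x{\left(J,a \right)} = 5$
$D{\left(P,F \right)} = -3 + 5 P$ ($D{\left(P,F \right)} = P 5 - 3 = 5 P - 3 = -3 + 5 P$)
$D{\left(y{\left(-1 \right)},0 \right)} 137 + 234 = \left(-3 + 5 \left(\left(- \frac{1}{4}\right) \left(-1\right)\right)\right) 137 + 234 = \left(-3 + 5 \cdot \frac{1}{4}\right) 137 + 234 = \left(-3 + \frac{5}{4}\right) 137 + 234 = \left(- \frac{7}{4}\right) 137 + 234 = - \frac{959}{4} + 234 = - \frac{23}{4}$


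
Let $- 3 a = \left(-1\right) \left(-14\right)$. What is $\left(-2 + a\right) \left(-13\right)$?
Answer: $\frac{260}{3} \approx 86.667$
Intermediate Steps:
$a = - \frac{14}{3}$ ($a = - \frac{\left(-1\right) \left(-14\right)}{3} = \left(- \frac{1}{3}\right) 14 = - \frac{14}{3} \approx -4.6667$)
$\left(-2 + a\right) \left(-13\right) = \left(-2 - \frac{14}{3}\right) \left(-13\right) = \left(- \frac{20}{3}\right) \left(-13\right) = \frac{260}{3}$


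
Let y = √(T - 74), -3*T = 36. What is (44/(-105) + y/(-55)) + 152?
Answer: 15916/105 - I*√86/55 ≈ 151.58 - 0.16861*I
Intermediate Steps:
T = -12 (T = -⅓*36 = -12)
y = I*√86 (y = √(-12 - 74) = √(-86) = I*√86 ≈ 9.2736*I)
(44/(-105) + y/(-55)) + 152 = (44/(-105) + (I*√86)/(-55)) + 152 = (44*(-1/105) + (I*√86)*(-1/55)) + 152 = (-44/105 - I*√86/55) + 152 = 15916/105 - I*√86/55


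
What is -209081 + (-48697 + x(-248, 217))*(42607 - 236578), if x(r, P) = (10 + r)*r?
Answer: -2003347598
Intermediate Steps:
x(r, P) = r*(10 + r)
-209081 + (-48697 + x(-248, 217))*(42607 - 236578) = -209081 + (-48697 - 248*(10 - 248))*(42607 - 236578) = -209081 + (-48697 - 248*(-238))*(-193971) = -209081 + (-48697 + 59024)*(-193971) = -209081 + 10327*(-193971) = -209081 - 2003138517 = -2003347598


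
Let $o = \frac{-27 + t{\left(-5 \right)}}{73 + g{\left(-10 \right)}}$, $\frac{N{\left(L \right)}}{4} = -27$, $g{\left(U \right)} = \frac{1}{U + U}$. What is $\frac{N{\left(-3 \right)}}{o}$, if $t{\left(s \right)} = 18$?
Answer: $\frac{4377}{5} \approx 875.4$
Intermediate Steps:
$g{\left(U \right)} = \frac{1}{2 U}$
$N{\left(L \right)} = -108$ ($N{\left(L \right)} = 4 \left(-27\right) = -108$)
$o = - \frac{180}{1459}$ ($o = \frac{-27 + 18}{73 + \frac{1}{2 \left(-10\right)}} = - \frac{9}{73 + \frac{1}{2} \left(- \frac{1}{10}\right)} = - \frac{9}{73 - \frac{1}{20}} = - \frac{9}{\frac{1459}{20}} = \left(-9\right) \frac{20}{1459} = - \frac{180}{1459} \approx -0.12337$)
$\frac{N{\left(-3 \right)}}{o} = - \frac{108}{- \frac{180}{1459}} = \left(-108\right) \left(- \frac{1459}{180}\right) = \frac{4377}{5}$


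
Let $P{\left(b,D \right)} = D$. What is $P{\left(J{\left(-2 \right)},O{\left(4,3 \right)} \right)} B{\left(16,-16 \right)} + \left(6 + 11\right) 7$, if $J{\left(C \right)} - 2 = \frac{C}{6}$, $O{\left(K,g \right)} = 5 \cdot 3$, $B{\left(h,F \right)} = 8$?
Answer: $239$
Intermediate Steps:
$O{\left(K,g \right)} = 15$
$J{\left(C \right)} = 2 + \frac{C}{6}$
$P{\left(J{\left(-2 \right)},O{\left(4,3 \right)} \right)} B{\left(16,-16 \right)} + \left(6 + 11\right) 7 = 15 \cdot 8 + \left(6 + 11\right) 7 = 120 + 17 \cdot 7 = 120 + 119 = 239$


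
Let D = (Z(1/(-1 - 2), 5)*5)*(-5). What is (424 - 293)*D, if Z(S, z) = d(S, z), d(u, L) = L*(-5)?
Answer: 81875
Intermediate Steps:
d(u, L) = -5*L
Z(S, z) = -5*z
D = 625 (D = (-5*5*5)*(-5) = -25*5*(-5) = -125*(-5) = 625)
(424 - 293)*D = (424 - 293)*625 = 131*625 = 81875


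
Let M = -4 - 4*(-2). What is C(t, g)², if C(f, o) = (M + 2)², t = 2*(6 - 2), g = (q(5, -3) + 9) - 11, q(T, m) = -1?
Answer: 1296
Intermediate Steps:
M = 4 (M = -4 + 8 = 4)
g = -3 (g = (-1 + 9) - 11 = 8 - 11 = -3)
t = 8 (t = 2*4 = 8)
C(f, o) = 36 (C(f, o) = (4 + 2)² = 6² = 36)
C(t, g)² = 36² = 1296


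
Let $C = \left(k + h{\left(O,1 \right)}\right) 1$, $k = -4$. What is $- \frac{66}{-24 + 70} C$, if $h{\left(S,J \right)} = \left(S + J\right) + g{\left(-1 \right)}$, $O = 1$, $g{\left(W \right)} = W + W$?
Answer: $\frac{132}{23} \approx 5.7391$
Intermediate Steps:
$g{\left(W \right)} = 2 W$
$h{\left(S,J \right)} = -2 + J + S$ ($h{\left(S,J \right)} = \left(S + J\right) + 2 \left(-1\right) = \left(J + S\right) - 2 = -2 + J + S$)
$C = -4$ ($C = \left(-4 + \left(-2 + 1 + 1\right)\right) 1 = \left(-4 + 0\right) 1 = \left(-4\right) 1 = -4$)
$- \frac{66}{-24 + 70} C = - \frac{66}{-24 + 70} \left(-4\right) = - \frac{66}{46} \left(-4\right) = \left(-66\right) \frac{1}{46} \left(-4\right) = \left(- \frac{33}{23}\right) \left(-4\right) = \frac{132}{23}$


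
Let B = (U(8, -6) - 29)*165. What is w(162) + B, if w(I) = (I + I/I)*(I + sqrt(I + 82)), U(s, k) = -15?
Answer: 19146 + 326*sqrt(61) ≈ 21692.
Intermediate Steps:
B = -7260 (B = (-15 - 29)*165 = -44*165 = -7260)
w(I) = (1 + I)*(I + sqrt(82 + I)) (w(I) = (I + 1)*(I + sqrt(82 + I)) = (1 + I)*(I + sqrt(82 + I)))
w(162) + B = (162 + 162**2 + sqrt(82 + 162) + 162*sqrt(82 + 162)) - 7260 = (162 + 26244 + sqrt(244) + 162*sqrt(244)) - 7260 = (162 + 26244 + 2*sqrt(61) + 162*(2*sqrt(61))) - 7260 = (162 + 26244 + 2*sqrt(61) + 324*sqrt(61)) - 7260 = (26406 + 326*sqrt(61)) - 7260 = 19146 + 326*sqrt(61)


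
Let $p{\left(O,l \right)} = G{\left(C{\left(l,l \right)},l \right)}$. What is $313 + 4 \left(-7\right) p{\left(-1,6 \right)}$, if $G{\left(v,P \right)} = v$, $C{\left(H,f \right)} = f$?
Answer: $145$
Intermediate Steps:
$p{\left(O,l \right)} = l$
$313 + 4 \left(-7\right) p{\left(-1,6 \right)} = 313 + 4 \left(-7\right) 6 = 313 - 168 = 145$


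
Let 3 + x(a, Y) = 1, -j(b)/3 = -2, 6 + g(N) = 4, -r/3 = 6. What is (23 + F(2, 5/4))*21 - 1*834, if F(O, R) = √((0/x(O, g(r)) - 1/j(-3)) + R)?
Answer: -351 + 7*√39/2 ≈ -329.14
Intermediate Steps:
r = -18 (r = -3*6 = -18)
g(N) = -2 (g(N) = -6 + 4 = -2)
j(b) = 6 (j(b) = -3*(-2) = 6)
x(a, Y) = -2 (x(a, Y) = -3 + 1 = -2)
F(O, R) = √(-⅙ + R) (F(O, R) = √((0/(-2) - 1/6) + R) = √((0*(-½) - 1*⅙) + R) = √((0 - ⅙) + R) = √(-⅙ + R))
(23 + F(2, 5/4))*21 - 1*834 = (23 + √(-6 + 36*(5/4))/6)*21 - 1*834 = (23 + √(-6 + 36*(5*(¼)))/6)*21 - 834 = (23 + √(-6 + 36*(5/4))/6)*21 - 834 = (23 + √(-6 + 45)/6)*21 - 834 = (23 + √39/6)*21 - 834 = (483 + 7*√39/2) - 834 = -351 + 7*√39/2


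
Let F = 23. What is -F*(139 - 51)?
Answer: -2024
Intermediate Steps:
-F*(139 - 51) = -23*(139 - 51) = -23*88 = -1*2024 = -2024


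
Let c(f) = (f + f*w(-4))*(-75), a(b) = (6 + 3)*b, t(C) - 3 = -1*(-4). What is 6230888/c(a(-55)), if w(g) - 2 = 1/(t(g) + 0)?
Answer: 21808108/408375 ≈ 53.402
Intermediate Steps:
t(C) = 7 (t(C) = 3 - 1*(-4) = 3 + 4 = 7)
w(g) = 15/7 (w(g) = 2 + 1/(7 + 0) = 2 + 1/7 = 2 + ⅐ = 15/7)
a(b) = 9*b
c(f) = -1650*f/7 (c(f) = (f + f*(15/7))*(-75) = (f + 15*f/7)*(-75) = (22*f/7)*(-75) = -1650*f/7)
6230888/c(a(-55)) = 6230888/((-14850*(-55)/7)) = 6230888/((-1650/7*(-495))) = 6230888/(816750/7) = 6230888*(7/816750) = 21808108/408375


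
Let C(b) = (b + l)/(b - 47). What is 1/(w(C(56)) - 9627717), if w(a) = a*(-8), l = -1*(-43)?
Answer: -1/9627805 ≈ -1.0387e-7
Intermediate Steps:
l = 43
C(b) = (43 + b)/(-47 + b) (C(b) = (b + 43)/(b - 47) = (43 + b)/(-47 + b))
w(a) = -8*a
1/(w(C(56)) - 9627717) = 1/(-8*(43 + 56)/(-47 + 56) - 9627717) = 1/(-8*99/9 - 9627717) = 1/(-8*11 - 9627717) = 1/(-88 - 9627717) = 1/(-9627805) = -1/9627805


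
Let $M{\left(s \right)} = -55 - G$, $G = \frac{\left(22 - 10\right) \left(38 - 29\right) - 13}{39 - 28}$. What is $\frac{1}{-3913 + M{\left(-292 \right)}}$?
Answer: $- \frac{11}{43743} \approx -0.00025147$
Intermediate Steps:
$G = \frac{95}{11}$ ($G = \frac{12 \cdot 9 - 13}{11} = \left(108 - 13\right) \frac{1}{11} = 95 \cdot \frac{1}{11} = \frac{95}{11} \approx 8.6364$)
$M{\left(s \right)} = - \frac{700}{11}$ ($M{\left(s \right)} = -55 - \frac{95}{11} = - \frac{700}{11}$)
$\frac{1}{-3913 + M{\left(-292 \right)}} = \frac{1}{-3913 - \frac{700}{11}} = \frac{1}{- \frac{43743}{11}} = - \frac{11}{43743}$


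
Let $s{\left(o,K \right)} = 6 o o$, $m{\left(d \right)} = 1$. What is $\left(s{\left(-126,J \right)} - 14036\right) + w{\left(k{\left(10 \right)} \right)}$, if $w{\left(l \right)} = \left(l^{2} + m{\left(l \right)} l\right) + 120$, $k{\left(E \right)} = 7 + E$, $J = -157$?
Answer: $81646$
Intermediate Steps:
$s{\left(o,K \right)} = 6 o^{2}$
$w{\left(l \right)} = 120 + l + l^{2}$ ($w{\left(l \right)} = \left(l^{2} + 1 l\right) + 120 = \left(l^{2} + l\right) + 120 = \left(l + l^{2}\right) + 120 = 120 + l + l^{2}$)
$\left(s{\left(-126,J \right)} - 14036\right) + w{\left(k{\left(10 \right)} \right)} = \left(6 \left(-126\right)^{2} - 14036\right) + \left(120 + \left(7 + 10\right) + \left(7 + 10\right)^{2}\right) = \left(6 \cdot 15876 - 14036\right) + \left(120 + 17 + 17^{2}\right) = \left(95256 - 14036\right) + \left(120 + 17 + 289\right) = 81220 + 426 = 81646$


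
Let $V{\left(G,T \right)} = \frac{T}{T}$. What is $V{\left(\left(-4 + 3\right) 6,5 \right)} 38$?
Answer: $38$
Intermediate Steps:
$V{\left(G,T \right)} = 1$
$V{\left(\left(-4 + 3\right) 6,5 \right)} 38 = 1 \cdot 38 = 38$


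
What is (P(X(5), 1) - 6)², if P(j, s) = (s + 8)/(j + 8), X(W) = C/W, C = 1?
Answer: 40401/1681 ≈ 24.034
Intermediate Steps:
X(W) = 1/W
P(j, s) = (8 + s)/(8 + j)
(P(X(5), 1) - 6)² = ((8 + 1)/(8 + 1/5) - 6)² = (9/(8 + ⅕) - 6)² = (9/(41/5) - 6)² = ((5/41)*9 - 6)² = (45/41 - 6)² = (-201/41)² = 40401/1681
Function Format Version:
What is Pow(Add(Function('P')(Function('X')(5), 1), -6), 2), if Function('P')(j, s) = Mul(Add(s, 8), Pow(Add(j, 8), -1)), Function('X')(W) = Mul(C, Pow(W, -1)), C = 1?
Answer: Rational(40401, 1681) ≈ 24.034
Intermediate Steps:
Function('X')(W) = Pow(W, -1) (Function('X')(W) = Mul(1, Pow(W, -1)) = Pow(W, -1))
Function('P')(j, s) = Mul(Pow(Add(8, j), -1), Add(8, s)) (Function('P')(j, s) = Mul(Add(8, s), Pow(Add(8, j), -1)) = Mul(Pow(Add(8, j), -1), Add(8, s)))
Pow(Add(Function('P')(Function('X')(5), 1), -6), 2) = Pow(Add(Mul(Pow(Add(8, Pow(5, -1)), -1), Add(8, 1)), -6), 2) = Pow(Add(Mul(Pow(Add(8, Rational(1, 5)), -1), 9), -6), 2) = Pow(Add(Mul(Pow(Rational(41, 5), -1), 9), -6), 2) = Pow(Add(Mul(Rational(5, 41), 9), -6), 2) = Pow(Add(Rational(45, 41), -6), 2) = Pow(Rational(-201, 41), 2) = Rational(40401, 1681)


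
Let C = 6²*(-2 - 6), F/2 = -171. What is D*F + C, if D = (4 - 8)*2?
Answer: 2448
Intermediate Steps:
F = -342 (F = 2*(-171) = -342)
C = -288 (C = 36*(-8) = -288)
D = -8 (D = -4*2 = -8)
D*F + C = -8*(-342) - 288 = 2736 - 288 = 2448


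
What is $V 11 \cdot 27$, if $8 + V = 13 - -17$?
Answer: $6534$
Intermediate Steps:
$V = 22$ ($V = -8 + \left(13 - -17\right) = -8 + \left(13 + 17\right) = -8 + 30 = 22$)
$V 11 \cdot 27 = 22 \cdot 11 \cdot 27 = 242 \cdot 27 = 6534$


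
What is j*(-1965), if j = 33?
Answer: -64845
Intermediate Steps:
j*(-1965) = 33*(-1965) = -64845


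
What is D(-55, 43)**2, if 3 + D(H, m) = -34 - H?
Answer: 324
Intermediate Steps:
D(H, m) = -37 - H (D(H, m) = -3 + (-34 - H) = -37 - H)
D(-55, 43)**2 = (-37 - 1*(-55))**2 = (-37 + 55)**2 = 18**2 = 324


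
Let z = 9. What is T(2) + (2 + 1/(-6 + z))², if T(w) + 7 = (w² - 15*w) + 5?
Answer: -203/9 ≈ -22.556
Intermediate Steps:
T(w) = -2 + w² - 15*w (T(w) = -7 + ((w² - 15*w) + 5) = -7 + (5 + w² - 15*w) = -2 + w² - 15*w)
T(2) + (2 + 1/(-6 + z))² = (-2 + 2² - 15*2) + (2 + 1/(-6 + 9))² = (-2 + 4 - 30) + (2 + 1/3)² = -28 + (2 + ⅓)² = -28 + (7/3)² = -28 + 49/9 = -203/9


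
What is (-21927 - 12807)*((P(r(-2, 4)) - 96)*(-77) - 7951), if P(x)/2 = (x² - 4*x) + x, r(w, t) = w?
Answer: 72906666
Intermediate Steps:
P(x) = -6*x + 2*x² (P(x) = 2*((x² - 4*x) + x) = 2*(x² - 3*x) = -6*x + 2*x²)
(-21927 - 12807)*((P(r(-2, 4)) - 96)*(-77) - 7951) = (-21927 - 12807)*((2*(-2)*(-3 - 2) - 96)*(-77) - 7951) = -34734*((2*(-2)*(-5) - 96)*(-77) - 7951) = -34734*((20 - 96)*(-77) - 7951) = -34734*(-76*(-77) - 7951) = -34734*(5852 - 7951) = -34734*(-2099) = 72906666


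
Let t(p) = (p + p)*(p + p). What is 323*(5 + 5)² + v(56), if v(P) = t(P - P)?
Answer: 32300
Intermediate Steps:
t(p) = 4*p² (t(p) = (2*p)*(2*p) = 4*p²)
v(P) = 0 (v(P) = 4*(P - P)² = 4*0² = 4*0 = 0)
323*(5 + 5)² + v(56) = 323*(5 + 5)² + 0 = 323*10² + 0 = 323*100 + 0 = 32300 + 0 = 32300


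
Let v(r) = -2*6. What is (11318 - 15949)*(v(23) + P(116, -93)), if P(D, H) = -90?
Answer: 472362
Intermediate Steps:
v(r) = -12
(11318 - 15949)*(v(23) + P(116, -93)) = (11318 - 15949)*(-12 - 90) = -4631*(-102) = 472362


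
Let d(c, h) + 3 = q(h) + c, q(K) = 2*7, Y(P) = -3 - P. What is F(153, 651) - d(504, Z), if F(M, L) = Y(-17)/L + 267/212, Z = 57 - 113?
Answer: -10128485/19716 ≈ -513.72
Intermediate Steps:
Z = -56
q(K) = 14
d(c, h) = 11 + c (d(c, h) = -3 + (14 + c) = 11 + c)
F(M, L) = 267/212 + 14/L (F(M, L) = (-3 - 1*(-17))/L + 267/212 = (-3 + 17)/L + 267*(1/212) = 14/L + 267/212 = 267/212 + 14/L)
F(153, 651) - d(504, Z) = (267/212 + 14/651) - (11 + 504) = (267/212 + 14*(1/651)) - 1*515 = (267/212 + 2/93) - 515 = 25255/19716 - 515 = -10128485/19716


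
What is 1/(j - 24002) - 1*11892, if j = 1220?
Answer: -270923545/22782 ≈ -11892.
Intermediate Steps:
1/(j - 24002) - 1*11892 = 1/(1220 - 24002) - 1*11892 = 1/(-22782) - 11892 = -1/22782 - 11892 = -270923545/22782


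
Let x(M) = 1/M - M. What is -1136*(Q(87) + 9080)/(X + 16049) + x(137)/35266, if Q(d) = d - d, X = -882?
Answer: -24918014555608/36639240407 ≈ -680.09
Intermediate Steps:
Q(d) = 0
-1136*(Q(87) + 9080)/(X + 16049) + x(137)/35266 = -1136*(0 + 9080)/(-882 + 16049) + (1/137 - 1*137)/35266 = -1136/(15167/9080) + (1/137 - 137)*(1/35266) = -1136/(15167*(1/9080)) - 18768/137*1/35266 = -1136/15167/9080 - 9384/2415721 = -1136*9080/15167 - 9384/2415721 = -10314880/15167 - 9384/2415721 = -24918014555608/36639240407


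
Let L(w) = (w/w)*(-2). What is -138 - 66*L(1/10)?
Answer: -6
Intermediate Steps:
L(w) = -2 (L(w) = 1*(-2) = -2)
-138 - 66*L(1/10) = -138 - 66*(-2) = -138 + 132 = -6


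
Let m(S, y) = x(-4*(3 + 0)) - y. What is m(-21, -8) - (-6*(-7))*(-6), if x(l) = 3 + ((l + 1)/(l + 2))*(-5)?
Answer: 515/2 ≈ 257.50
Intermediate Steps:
x(l) = 3 - 5*(1 + l)/(2 + l) (x(l) = 3 + ((1 + l)/(2 + l))*(-5) = 3 - 5*(1 + l)/(2 + l))
m(S, y) = -5/2 - y (m(S, y) = (1 - (-8)*(3 + 0))/(2 - 4*(3 + 0)) - y = (1 - (-8)*3)/(2 - 4*3) - y = (1 - 2*(-12))/(2 - 12) - y = (1 + 24)/(-10) - y = -⅒*25 - y = -5/2 - y)
m(-21, -8) - (-6*(-7))*(-6) = (-5/2 - 1*(-8)) - (-6*(-7))*(-6) = (-5/2 + 8) - 42*(-6) = 11/2 - 1*(-252) = 11/2 + 252 = 515/2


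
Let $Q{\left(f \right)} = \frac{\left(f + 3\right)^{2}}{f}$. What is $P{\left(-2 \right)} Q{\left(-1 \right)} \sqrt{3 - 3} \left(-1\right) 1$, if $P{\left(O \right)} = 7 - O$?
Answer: $0$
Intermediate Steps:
$Q{\left(f \right)} = \frac{\left(3 + f\right)^{2}}{f}$
$P{\left(-2 \right)} Q{\left(-1 \right)} \sqrt{3 - 3} \left(-1\right) 1 = \left(7 - -2\right) \frac{\left(3 - 1\right)^{2}}{-1} \sqrt{3 - 3} \left(-1\right) 1 = \left(7 + 2\right) \left(- 2^{2}\right) \sqrt{0} \left(-1\right) 1 = 9 \left(\left(-1\right) 4\right) 0 \left(-1\right) 1 = 9 \left(-4\right) 0 \cdot 1 = \left(-36\right) 0 = 0$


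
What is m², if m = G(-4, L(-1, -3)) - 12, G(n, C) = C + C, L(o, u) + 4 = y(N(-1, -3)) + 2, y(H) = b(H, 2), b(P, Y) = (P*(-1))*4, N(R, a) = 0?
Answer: 256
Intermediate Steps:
b(P, Y) = -4*P (b(P, Y) = -P*4 = -4*P)
y(H) = -4*H
L(o, u) = -2 (L(o, u) = -4 + (-4*0 + 2) = -4 + (0 + 2) = -4 + 2 = -2)
G(n, C) = 2*C
m = -16 (m = 2*(-2) - 12 = -4 - 12 = -16)
m² = (-16)² = 256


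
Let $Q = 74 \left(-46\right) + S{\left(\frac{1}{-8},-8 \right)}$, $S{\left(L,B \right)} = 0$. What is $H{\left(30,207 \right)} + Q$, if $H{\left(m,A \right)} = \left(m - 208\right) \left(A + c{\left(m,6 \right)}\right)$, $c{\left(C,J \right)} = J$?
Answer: $-41318$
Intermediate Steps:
$H{\left(m,A \right)} = \left(-208 + m\right) \left(6 + A\right)$ ($H{\left(m,A \right)} = \left(m - 208\right) \left(A + 6\right) = \left(-208 + m\right) \left(6 + A\right)$)
$Q = -3404$ ($Q = 74 \left(-46\right) + 0 = -3404 + 0 = -3404$)
$H{\left(30,207 \right)} + Q = \left(-1248 - 43056 + 6 \cdot 30 + 207 \cdot 30\right) - 3404 = \left(-1248 - 43056 + 180 + 6210\right) - 3404 = -37914 - 3404 = -41318$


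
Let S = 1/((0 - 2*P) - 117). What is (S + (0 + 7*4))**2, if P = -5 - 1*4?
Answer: 7678441/9801 ≈ 783.43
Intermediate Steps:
P = -9 (P = -5 - 4 = -9)
S = -1/99 (S = 1/((0 - 2*(-9)) - 117) = 1/((0 + 18) - 117) = 1/(18 - 117) = 1/(-99) = -1/99 ≈ -0.010101)
(S + (0 + 7*4))**2 = (-1/99 + (0 + 7*4))**2 = (-1/99 + (0 + 28))**2 = (-1/99 + 28)**2 = (2771/99)**2 = 7678441/9801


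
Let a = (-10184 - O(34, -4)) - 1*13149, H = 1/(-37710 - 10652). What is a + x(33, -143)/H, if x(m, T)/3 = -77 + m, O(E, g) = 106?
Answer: 6360345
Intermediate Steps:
x(m, T) = -231 + 3*m (x(m, T) = 3*(-77 + m) = -231 + 3*m)
H = -1/48362 (H = 1/(-48362) = -1/48362 ≈ -2.0677e-5)
a = -23439 (a = (-10184 - 1*106) - 1*13149 = (-10184 - 106) - 13149 = -10290 - 13149 = -23439)
a + x(33, -143)/H = -23439 + (-231 + 3*33)/(-1/48362) = -23439 + (-231 + 99)*(-48362) = -23439 - 132*(-48362) = -23439 + 6383784 = 6360345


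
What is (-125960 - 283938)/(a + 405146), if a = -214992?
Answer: -204949/95077 ≈ -2.1556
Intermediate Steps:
(-125960 - 283938)/(a + 405146) = (-125960 - 283938)/(-214992 + 405146) = -409898/190154 = -409898*1/190154 = -204949/95077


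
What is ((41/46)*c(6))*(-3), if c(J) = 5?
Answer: -615/46 ≈ -13.370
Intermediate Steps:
((41/46)*c(6))*(-3) = ((41/46)*5)*(-3) = (205/46)*(-3) = -615/46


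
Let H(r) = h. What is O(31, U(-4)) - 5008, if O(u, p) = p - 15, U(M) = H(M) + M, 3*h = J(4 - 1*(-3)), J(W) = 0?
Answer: -5027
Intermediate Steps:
h = 0 (h = (⅓)*0 = 0)
H(r) = 0
U(M) = M (U(M) = 0 + M = M)
O(u, p) = -15 + p
O(31, U(-4)) - 5008 = (-15 - 4) - 5008 = -19 - 5008 = -5027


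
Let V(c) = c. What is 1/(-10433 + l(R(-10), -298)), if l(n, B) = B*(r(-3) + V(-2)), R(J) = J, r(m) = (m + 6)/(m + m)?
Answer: -1/9688 ≈ -0.00010322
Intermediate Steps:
r(m) = (6 + m)/(2*m) (r(m) = (6 + m)/((2*m)) = (6 + m)*(1/(2*m)) = (6 + m)/(2*m))
l(n, B) = -5*B/2 (l(n, B) = B*((1/2)*(6 - 3)/(-3) - 2) = B*((1/2)*(-1/3)*3 - 2) = B*(-1/2 - 2) = B*(-5/2) = -5*B/2)
1/(-10433 + l(R(-10), -298)) = 1/(-10433 - 5/2*(-298)) = 1/(-10433 + 745) = 1/(-9688) = -1/9688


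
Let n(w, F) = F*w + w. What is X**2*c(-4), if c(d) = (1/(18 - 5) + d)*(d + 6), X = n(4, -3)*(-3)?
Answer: -58752/13 ≈ -4519.4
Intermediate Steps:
n(w, F) = w + F*w
X = 24 (X = (4*(1 - 3))*(-3) = (4*(-2))*(-3) = -8*(-3) = 24)
c(d) = (6 + d)*(1/13 + d) (c(d) = (1/13 + d)*(6 + d) = (6 + d)*(1/13 + d))
X**2*c(-4) = 24**2*(6/13 + (-4)**2 + (79/13)*(-4)) = 576*(6/13 + 16 - 316/13) = 576*(-102/13) = -58752/13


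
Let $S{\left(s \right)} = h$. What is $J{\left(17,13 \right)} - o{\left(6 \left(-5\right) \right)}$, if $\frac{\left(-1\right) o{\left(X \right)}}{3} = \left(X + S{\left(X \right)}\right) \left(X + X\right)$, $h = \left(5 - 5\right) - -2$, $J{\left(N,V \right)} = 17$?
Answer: $5057$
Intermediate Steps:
$h = 2$ ($h = \left(5 - 5\right) + 2 = 0 + 2 = 2$)
$S{\left(s \right)} = 2$
$o{\left(X \right)} = - 6 X \left(2 + X\right)$ ($o{\left(X \right)} = - 3 \left(X + 2\right) \left(X + X\right) = - 3 \left(2 + X\right) 2 X = - 3 \cdot 2 X \left(2 + X\right) = - 6 X \left(2 + X\right)$)
$J{\left(17,13 \right)} - o{\left(6 \left(-5\right) \right)} = 17 - - 6 \cdot 6 \left(-5\right) \left(2 + 6 \left(-5\right)\right) = 17 - \left(-6\right) \left(-30\right) \left(2 - 30\right) = 17 - \left(-6\right) \left(-30\right) \left(-28\right) = 17 - -5040 = 17 + 5040 = 5057$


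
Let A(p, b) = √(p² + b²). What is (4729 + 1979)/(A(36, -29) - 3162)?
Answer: -21210696/9996107 - 6708*√2137/9996107 ≈ -2.1529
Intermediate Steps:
A(p, b) = √(b² + p²)
(4729 + 1979)/(A(36, -29) - 3162) = (4729 + 1979)/(√((-29)² + 36²) - 3162) = 6708/(√(841 + 1296) - 3162) = 6708/(√2137 - 3162) = 6708/(-3162 + √2137)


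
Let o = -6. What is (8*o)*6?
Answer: -288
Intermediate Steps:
(8*o)*6 = (8*(-6))*6 = -48*6 = -288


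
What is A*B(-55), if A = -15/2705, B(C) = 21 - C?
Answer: -228/541 ≈ -0.42144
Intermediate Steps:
A = -3/541 (A = -15*1/2705 = -3/541 ≈ -0.0055453)
A*B(-55) = -3*(21 - 1*(-55))/541 = -3*(21 + 55)/541 = -3/541*76 = -228/541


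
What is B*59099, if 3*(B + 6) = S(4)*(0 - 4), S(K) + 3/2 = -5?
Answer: 472792/3 ≈ 1.5760e+5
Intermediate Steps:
S(K) = -13/2 (S(K) = -3/2 - 5 = -13/2)
B = 8/3 (B = -6 + (-13*(0 - 4)/2)/3 = -6 + (-13/2*(-4))/3 = -6 + (⅓)*26 = -6 + 26/3 = 8/3 ≈ 2.6667)
B*59099 = (8/3)*59099 = 472792/3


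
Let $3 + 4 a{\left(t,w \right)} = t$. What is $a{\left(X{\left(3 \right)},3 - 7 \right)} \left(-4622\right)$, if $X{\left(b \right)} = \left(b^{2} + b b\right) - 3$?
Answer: $-13866$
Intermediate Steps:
$X{\left(b \right)} = -3 + 2 b^{2}$ ($X{\left(b \right)} = \left(b^{2} + b^{2}\right) - 3 = 2 b^{2} - 3 = -3 + 2 b^{2}$)
$a{\left(t,w \right)} = - \frac{3}{4} + \frac{t}{4}$
$a{\left(X{\left(3 \right)},3 - 7 \right)} \left(-4622\right) = \left(- \frac{3}{4} + \frac{-3 + 2 \cdot 3^{2}}{4}\right) \left(-4622\right) = \left(- \frac{3}{4} + \frac{-3 + 2 \cdot 9}{4}\right) \left(-4622\right) = \left(- \frac{3}{4} + \frac{-3 + 18}{4}\right) \left(-4622\right) = \left(- \frac{3}{4} + \frac{1}{4} \cdot 15\right) \left(-4622\right) = \left(- \frac{3}{4} + \frac{15}{4}\right) \left(-4622\right) = 3 \left(-4622\right) = -13866$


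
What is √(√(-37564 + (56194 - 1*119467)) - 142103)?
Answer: √(-142103 + I*√100837) ≈ 0.421 + 376.97*I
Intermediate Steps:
√(√(-37564 + (56194 - 1*119467)) - 142103) = √(√(-37564 + (56194 - 119467)) - 142103) = √(√(-37564 - 63273) - 142103) = √(√(-100837) - 142103) = √(I*√100837 - 142103) = √(-142103 + I*√100837)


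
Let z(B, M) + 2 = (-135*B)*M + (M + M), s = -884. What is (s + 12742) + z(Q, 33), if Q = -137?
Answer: 622257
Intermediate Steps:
z(B, M) = -2 + 2*M - 135*B*M (z(B, M) = -2 + ((-135*B)*M + (M + M)) = -2 + (-135*B*M + 2*M) = -2 + (2*M - 135*B*M) = -2 + 2*M - 135*B*M)
(s + 12742) + z(Q, 33) = (-884 + 12742) + (-2 + 2*33 - 135*(-137)*33) = 11858 + (-2 + 66 + 610335) = 11858 + 610399 = 622257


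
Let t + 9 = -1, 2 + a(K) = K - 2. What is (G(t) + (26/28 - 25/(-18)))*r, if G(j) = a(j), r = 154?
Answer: -16192/9 ≈ -1799.1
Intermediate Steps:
a(K) = -4 + K (a(K) = -2 + (K - 2) = -2 + (-2 + K) = -4 + K)
t = -10 (t = -9 - 1 = -10)
G(j) = -4 + j
(G(t) + (26/28 - 25/(-18)))*r = ((-4 - 10) + (26/28 - 25/(-18)))*154 = (-14 + (26*(1/28) - 25*(-1/18)))*154 = (-14 + (13/14 + 25/18))*154 = (-14 + 146/63)*154 = -736/63*154 = -16192/9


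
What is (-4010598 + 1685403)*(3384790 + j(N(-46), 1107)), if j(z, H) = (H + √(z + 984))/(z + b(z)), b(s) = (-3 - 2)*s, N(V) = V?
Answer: -1448137182256065/184 - 2325195*√938/184 ≈ -7.8703e+12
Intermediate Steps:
b(s) = -5*s
j(z, H) = -(H + √(984 + z))/(4*z) (j(z, H) = (H + √(z + 984))/(z - 5*z) = (H + √(984 + z))/((-4*z)) = (H + √(984 + z))*(-1/(4*z)) = -(H + √(984 + z))/(4*z))
(-4010598 + 1685403)*(3384790 + j(N(-46), 1107)) = (-4010598 + 1685403)*(3384790 + (¼)*(-1*1107 - √(984 - 46))/(-46)) = -2325195*(3384790 + (¼)*(-1/46)*(-1107 - √938)) = -2325195*(3384790 + (1107/184 + √938/184)) = -2325195*(622802467/184 + √938/184) = -1448137182256065/184 - 2325195*√938/184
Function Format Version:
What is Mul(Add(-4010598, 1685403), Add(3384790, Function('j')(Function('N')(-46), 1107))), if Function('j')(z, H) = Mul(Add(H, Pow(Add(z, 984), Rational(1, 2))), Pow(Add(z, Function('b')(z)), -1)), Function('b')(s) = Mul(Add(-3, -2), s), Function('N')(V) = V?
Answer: Add(Rational(-1448137182256065, 184), Mul(Rational(-2325195, 184), Pow(938, Rational(1, 2)))) ≈ -7.8703e+12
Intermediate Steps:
Function('b')(s) = Mul(-5, s)
Function('j')(z, H) = Mul(Rational(-1, 4), Pow(z, -1), Add(H, Pow(Add(984, z), Rational(1, 2)))) (Function('j')(z, H) = Mul(Add(H, Pow(Add(z, 984), Rational(1, 2))), Pow(Add(z, Mul(-5, z)), -1)) = Mul(Add(H, Pow(Add(984, z), Rational(1, 2))), Pow(Mul(-4, z), -1)) = Mul(Add(H, Pow(Add(984, z), Rational(1, 2))), Mul(Rational(-1, 4), Pow(z, -1))) = Mul(Rational(-1, 4), Pow(z, -1), Add(H, Pow(Add(984, z), Rational(1, 2)))))
Mul(Add(-4010598, 1685403), Add(3384790, Function('j')(Function('N')(-46), 1107))) = Mul(Add(-4010598, 1685403), Add(3384790, Mul(Rational(1, 4), Pow(-46, -1), Add(Mul(-1, 1107), Mul(-1, Pow(Add(984, -46), Rational(1, 2))))))) = Mul(-2325195, Add(3384790, Mul(Rational(1, 4), Rational(-1, 46), Add(-1107, Mul(-1, Pow(938, Rational(1, 2))))))) = Mul(-2325195, Add(3384790, Add(Rational(1107, 184), Mul(Rational(1, 184), Pow(938, Rational(1, 2)))))) = Mul(-2325195, Add(Rational(622802467, 184), Mul(Rational(1, 184), Pow(938, Rational(1, 2))))) = Add(Rational(-1448137182256065, 184), Mul(Rational(-2325195, 184), Pow(938, Rational(1, 2))))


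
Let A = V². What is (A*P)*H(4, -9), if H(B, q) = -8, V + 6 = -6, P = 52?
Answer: -59904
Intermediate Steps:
V = -12 (V = -6 - 6 = -12)
A = 144 (A = (-12)² = 144)
(A*P)*H(4, -9) = (144*52)*(-8) = 7488*(-8) = -59904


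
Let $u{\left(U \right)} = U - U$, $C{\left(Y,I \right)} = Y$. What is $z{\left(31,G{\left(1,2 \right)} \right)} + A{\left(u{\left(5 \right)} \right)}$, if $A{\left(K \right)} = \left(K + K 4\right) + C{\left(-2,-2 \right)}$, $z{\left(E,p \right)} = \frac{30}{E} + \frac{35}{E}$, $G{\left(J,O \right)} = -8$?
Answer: $\frac{3}{31} \approx 0.096774$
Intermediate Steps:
$z{\left(E,p \right)} = \frac{65}{E}$
$u{\left(U \right)} = 0$
$A{\left(K \right)} = -2 + 5 K$ ($A{\left(K \right)} = \left(K + K 4\right) - 2 = \left(K + 4 K\right) - 2 = 5 K - 2 = -2 + 5 K$)
$z{\left(31,G{\left(1,2 \right)} \right)} + A{\left(u{\left(5 \right)} \right)} = \frac{65}{31} + \left(-2 + 5 \cdot 0\right) = 65 \cdot \frac{1}{31} + \left(-2 + 0\right) = \frac{65}{31} - 2 = \frac{3}{31}$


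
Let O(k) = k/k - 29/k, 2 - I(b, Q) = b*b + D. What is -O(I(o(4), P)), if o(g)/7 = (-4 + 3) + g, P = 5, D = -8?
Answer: -460/431 ≈ -1.0673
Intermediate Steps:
o(g) = -7 + 7*g (o(g) = 7*((-4 + 3) + g) = 7*(-1 + g) = -7 + 7*g)
I(b, Q) = 10 - b**2 (I(b, Q) = 2 - (b*b - 8) = 2 - (b**2 - 8) = 2 - (-8 + b**2) = 2 + (8 - b**2) = 10 - b**2)
O(k) = 1 - 29/k
-O(I(o(4), P)) = -(-29 + (10 - (-7 + 7*4)**2))/(10 - (-7 + 7*4)**2) = -(-29 + (10 - (-7 + 28)**2))/(10 - (-7 + 28)**2) = -(-29 + (10 - 1*21**2))/(10 - 1*21**2) = -(-29 + (10 - 1*441))/(10 - 1*441) = -(-29 + (10 - 441))/(10 - 441) = -(-29 - 431)/(-431) = -(-1)*(-460)/431 = -1*460/431 = -460/431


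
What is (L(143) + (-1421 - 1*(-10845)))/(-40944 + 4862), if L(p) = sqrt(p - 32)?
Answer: -4712/18041 - sqrt(111)/36082 ≈ -0.26147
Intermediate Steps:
L(p) = sqrt(-32 + p)
(L(143) + (-1421 - 1*(-10845)))/(-40944 + 4862) = (sqrt(-32 + 143) + (-1421 - 1*(-10845)))/(-40944 + 4862) = (sqrt(111) + (-1421 + 10845))/(-36082) = (sqrt(111) + 9424)*(-1/36082) = (9424 + sqrt(111))*(-1/36082) = -4712/18041 - sqrt(111)/36082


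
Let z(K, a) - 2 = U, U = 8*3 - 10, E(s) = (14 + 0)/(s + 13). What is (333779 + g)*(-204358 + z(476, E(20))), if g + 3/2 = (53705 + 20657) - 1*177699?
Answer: -47088672651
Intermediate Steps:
E(s) = 14/(13 + s)
U = 14 (U = 24 - 10 = 14)
z(K, a) = 16 (z(K, a) = 2 + 14 = 16)
g = -206677/2 (g = -3/2 + ((53705 + 20657) - 1*177699) = -3/2 + (74362 - 177699) = -3/2 - 103337 = -206677/2 ≈ -1.0334e+5)
(333779 + g)*(-204358 + z(476, E(20))) = (333779 - 206677/2)*(-204358 + 16) = (460881/2)*(-204342) = -47088672651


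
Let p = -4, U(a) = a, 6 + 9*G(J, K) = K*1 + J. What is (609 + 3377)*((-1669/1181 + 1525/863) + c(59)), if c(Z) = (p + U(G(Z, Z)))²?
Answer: 23581699943756/82555443 ≈ 2.8565e+5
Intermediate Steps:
G(J, K) = -⅔ + J/9 + K/9 (G(J, K) = -⅔ + (K*1 + J)/9 = -⅔ + (K + J)/9 = -⅔ + (J + K)/9 = -⅔ + (J/9 + K/9) = -⅔ + J/9 + K/9)
c(Z) = (-14/3 + 2*Z/9)² (c(Z) = (-4 + (-⅔ + Z/9 + Z/9))² = (-4 + (-⅔ + 2*Z/9))² = (-14/3 + 2*Z/9)²)
(609 + 3377)*((-1669/1181 + 1525/863) + c(59)) = (609 + 3377)*((-1669/1181 + 1525/863) + 4*(-21 + 59)²/81) = 3986*((-1669*1/1181 + 1525*(1/863)) + (4/81)*38²) = 3986*((-1669/1181 + 1525/863) + (4/81)*1444) = 3986*(360678/1019203 + 5776/81) = 3986*(5916131446/82555443) = 23581699943756/82555443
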